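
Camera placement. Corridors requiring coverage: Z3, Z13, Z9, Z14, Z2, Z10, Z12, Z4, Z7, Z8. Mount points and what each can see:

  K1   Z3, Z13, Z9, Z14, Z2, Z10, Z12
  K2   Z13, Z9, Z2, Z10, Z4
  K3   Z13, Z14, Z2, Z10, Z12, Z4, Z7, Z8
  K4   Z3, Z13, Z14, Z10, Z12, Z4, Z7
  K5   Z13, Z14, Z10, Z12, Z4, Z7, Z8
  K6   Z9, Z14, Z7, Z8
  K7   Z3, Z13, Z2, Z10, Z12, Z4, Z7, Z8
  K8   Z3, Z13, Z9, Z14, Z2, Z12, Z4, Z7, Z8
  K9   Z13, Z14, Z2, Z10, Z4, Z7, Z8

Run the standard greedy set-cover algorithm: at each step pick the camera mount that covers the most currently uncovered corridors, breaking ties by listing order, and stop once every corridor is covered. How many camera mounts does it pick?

2

Pick 1: K8 covers 9 new corridors (Z3, Z13, Z9, Z14, Z2, Z12, Z4, Z7, Z8).
Pick 2: K1 covers 1 new corridors (Z10).
Greedy uses 2 camera mounts.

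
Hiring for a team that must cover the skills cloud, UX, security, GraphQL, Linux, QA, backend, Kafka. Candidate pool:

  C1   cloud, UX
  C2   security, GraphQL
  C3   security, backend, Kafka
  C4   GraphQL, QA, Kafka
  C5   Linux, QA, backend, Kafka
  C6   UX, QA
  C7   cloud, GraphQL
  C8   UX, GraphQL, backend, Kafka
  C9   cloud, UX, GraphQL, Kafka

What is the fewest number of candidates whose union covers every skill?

3

C1, C2, C5 together cover {cloud, UX, security, GraphQL, Linux, QA, backend, Kafka} — every skill.
No 2 of the 9 candidates cover everything (all 36 pairs fall short), so 3 is minimum.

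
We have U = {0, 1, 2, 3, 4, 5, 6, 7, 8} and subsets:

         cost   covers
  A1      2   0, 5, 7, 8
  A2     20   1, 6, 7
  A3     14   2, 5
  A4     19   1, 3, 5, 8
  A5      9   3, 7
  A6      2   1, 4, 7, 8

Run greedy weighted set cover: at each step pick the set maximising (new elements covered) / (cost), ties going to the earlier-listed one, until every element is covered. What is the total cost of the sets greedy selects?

Pick 1: A1 adds 4 new (0, 5, 7, 8) at cost 2 (ratio 4/2).
Pick 2: A6 adds 2 new (1, 4) at cost 2 (ratio 2/2).
Pick 3: A5 adds 1 new (3) at cost 9 (ratio 1/9).
Pick 4: A3 adds 1 new (2) at cost 14 (ratio 1/14).
Pick 5: A2 adds 1 new (6) at cost 20 (ratio 1/20).
Greedy total cost: 2 + 2 + 9 + 14 + 20 = 47.

47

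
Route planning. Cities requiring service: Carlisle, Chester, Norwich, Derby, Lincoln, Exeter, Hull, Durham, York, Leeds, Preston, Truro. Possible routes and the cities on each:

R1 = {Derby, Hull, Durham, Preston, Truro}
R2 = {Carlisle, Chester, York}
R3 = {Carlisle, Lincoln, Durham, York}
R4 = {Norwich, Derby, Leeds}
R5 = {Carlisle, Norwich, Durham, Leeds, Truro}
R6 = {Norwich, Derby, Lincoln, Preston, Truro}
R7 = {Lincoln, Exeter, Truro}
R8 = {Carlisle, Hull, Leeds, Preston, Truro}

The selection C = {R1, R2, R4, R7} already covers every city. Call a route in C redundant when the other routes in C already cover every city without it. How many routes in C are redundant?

0

Drop R1: Hull, Durham, Preston uncovered — not redundant.
Drop R2: Carlisle, Chester, York uncovered — not redundant.
Drop R4: Norwich, Leeds uncovered — not redundant.
Drop R7: Lincoln, Exeter uncovered — not redundant.
None of the routes in C is redundant.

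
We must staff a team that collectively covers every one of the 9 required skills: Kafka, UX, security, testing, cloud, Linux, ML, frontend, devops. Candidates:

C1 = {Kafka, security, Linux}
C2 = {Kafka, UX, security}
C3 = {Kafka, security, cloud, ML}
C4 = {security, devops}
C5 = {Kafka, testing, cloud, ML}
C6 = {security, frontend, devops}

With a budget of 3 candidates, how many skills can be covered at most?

8

Choosing C1, C5, C6 covers {Kafka, security, testing, cloud, Linux, ML, frontend, devops} — 8 skills.
No choice of 3 candidates does better; here UX is left uncovered.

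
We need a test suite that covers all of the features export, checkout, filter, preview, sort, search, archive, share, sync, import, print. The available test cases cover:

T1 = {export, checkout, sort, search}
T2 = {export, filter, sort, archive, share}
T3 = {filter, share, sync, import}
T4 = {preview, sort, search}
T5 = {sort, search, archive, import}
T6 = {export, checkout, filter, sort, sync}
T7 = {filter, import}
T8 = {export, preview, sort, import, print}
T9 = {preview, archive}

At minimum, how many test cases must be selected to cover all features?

4

T1, T2, T3, T8 together cover {export, checkout, filter, preview, sort, search, archive, share, sync, import, print} — every feature.
No 3 of the 9 test cases cover everything (all 84 triples fall short), so 4 is minimum.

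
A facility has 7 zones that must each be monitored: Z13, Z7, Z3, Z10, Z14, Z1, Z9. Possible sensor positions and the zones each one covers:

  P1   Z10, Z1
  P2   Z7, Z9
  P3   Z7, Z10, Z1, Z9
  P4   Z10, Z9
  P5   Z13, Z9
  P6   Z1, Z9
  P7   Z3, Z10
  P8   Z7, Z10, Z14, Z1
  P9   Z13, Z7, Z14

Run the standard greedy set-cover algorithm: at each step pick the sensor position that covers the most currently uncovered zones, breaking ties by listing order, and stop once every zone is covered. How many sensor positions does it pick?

Pick 1: P3 covers 4 new zones (Z7, Z10, Z1, Z9).
Pick 2: P9 covers 2 new zones (Z13, Z14).
Pick 3: P7 covers 1 new zones (Z3).
Greedy uses 3 sensor positions.

3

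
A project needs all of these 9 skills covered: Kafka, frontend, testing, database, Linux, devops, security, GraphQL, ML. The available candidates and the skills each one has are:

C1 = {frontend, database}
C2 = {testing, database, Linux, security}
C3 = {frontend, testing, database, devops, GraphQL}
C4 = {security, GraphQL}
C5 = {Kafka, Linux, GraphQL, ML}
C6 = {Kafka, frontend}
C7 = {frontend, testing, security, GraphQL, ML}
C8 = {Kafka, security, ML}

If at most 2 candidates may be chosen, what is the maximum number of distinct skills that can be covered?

Choosing C3, C5 covers {Kafka, frontend, testing, database, Linux, devops, GraphQL, ML} — 8 skills.
No choice of 2 candidates does better; here security is left uncovered.

8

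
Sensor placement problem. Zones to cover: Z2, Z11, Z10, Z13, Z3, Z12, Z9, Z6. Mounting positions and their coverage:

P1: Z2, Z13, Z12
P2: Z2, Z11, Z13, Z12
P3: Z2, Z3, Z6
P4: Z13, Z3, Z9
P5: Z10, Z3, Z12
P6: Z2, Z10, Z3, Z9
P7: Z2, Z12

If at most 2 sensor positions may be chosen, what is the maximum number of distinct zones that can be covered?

Choosing P2, P6 covers {Z2, Z11, Z10, Z13, Z3, Z12, Z9} — 7 zones.
No choice of 2 sensor positions does better; here Z6 is left uncovered.

7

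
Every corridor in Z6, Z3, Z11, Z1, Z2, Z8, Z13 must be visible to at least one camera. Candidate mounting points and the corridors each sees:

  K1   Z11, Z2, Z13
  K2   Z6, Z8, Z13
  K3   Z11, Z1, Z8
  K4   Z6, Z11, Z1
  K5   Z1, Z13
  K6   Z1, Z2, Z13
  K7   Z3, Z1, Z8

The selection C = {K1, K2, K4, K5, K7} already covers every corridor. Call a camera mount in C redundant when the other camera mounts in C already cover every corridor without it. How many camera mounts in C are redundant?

3

Drop K1: Z2 uncovered — not redundant.
Drop K2: the rest still cover every corridor — redundant.
Drop K4: the rest still cover every corridor — redundant.
Drop K5: the rest still cover every corridor — redundant.
Drop K7: Z3 uncovered — not redundant.
3 redundant: K2, K4, K5.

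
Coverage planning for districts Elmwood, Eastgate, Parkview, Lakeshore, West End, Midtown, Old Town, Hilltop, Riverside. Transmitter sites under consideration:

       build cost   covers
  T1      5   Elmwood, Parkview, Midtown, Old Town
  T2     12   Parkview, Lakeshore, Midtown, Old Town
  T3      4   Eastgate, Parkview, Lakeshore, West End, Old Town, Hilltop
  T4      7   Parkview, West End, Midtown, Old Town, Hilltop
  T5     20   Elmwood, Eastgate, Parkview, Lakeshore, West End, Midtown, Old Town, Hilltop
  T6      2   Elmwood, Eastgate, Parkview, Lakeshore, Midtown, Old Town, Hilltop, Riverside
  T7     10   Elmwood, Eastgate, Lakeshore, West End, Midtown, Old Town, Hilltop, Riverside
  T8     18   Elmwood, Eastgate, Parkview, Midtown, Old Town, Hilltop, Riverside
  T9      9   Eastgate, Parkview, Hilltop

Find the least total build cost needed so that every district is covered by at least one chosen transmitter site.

T3, T6 cover every district at build cost 4 + 2 = 6.
Any cover uses at least 2 transmitter sites; among all covering selections none totals below 6.

6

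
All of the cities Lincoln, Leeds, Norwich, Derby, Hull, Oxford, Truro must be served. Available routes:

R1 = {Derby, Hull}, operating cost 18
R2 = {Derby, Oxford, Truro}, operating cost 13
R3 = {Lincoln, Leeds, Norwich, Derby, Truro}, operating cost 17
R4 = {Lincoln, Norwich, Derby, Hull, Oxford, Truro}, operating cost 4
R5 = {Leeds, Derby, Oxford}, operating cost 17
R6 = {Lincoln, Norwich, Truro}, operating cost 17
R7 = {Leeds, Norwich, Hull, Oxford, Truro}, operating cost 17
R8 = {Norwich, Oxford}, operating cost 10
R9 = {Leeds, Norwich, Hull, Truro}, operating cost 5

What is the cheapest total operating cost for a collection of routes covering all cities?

R4, R9 cover every city at operating cost 4 + 5 = 9.
Any cover uses at least 2 routes; among all covering selections none totals below 9.

9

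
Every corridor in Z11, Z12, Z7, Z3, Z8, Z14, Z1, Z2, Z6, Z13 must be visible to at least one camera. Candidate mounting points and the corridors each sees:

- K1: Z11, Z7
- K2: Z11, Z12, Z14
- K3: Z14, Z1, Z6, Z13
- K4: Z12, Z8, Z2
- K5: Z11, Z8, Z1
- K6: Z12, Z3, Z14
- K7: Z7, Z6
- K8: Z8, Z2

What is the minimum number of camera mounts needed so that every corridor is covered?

K1, K3, K4, K6 together cover {Z11, Z12, Z7, Z3, Z8, Z14, Z1, Z2, Z6, Z13} — every corridor.
No 3 of the 8 camera mounts cover everything (all 56 triples fall short), so 4 is minimum.

4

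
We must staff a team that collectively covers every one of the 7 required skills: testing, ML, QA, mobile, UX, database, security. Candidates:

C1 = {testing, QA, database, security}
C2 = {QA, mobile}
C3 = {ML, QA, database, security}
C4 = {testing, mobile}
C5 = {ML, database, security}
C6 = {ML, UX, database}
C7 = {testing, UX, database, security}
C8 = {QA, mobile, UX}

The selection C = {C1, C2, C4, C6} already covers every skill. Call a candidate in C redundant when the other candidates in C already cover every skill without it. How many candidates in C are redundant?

2

Drop C1: security uncovered — not redundant.
Drop C2: the rest still cover every skill — redundant.
Drop C4: the rest still cover every skill — redundant.
Drop C6: ML, UX uncovered — not redundant.
2 redundant: C2, C4.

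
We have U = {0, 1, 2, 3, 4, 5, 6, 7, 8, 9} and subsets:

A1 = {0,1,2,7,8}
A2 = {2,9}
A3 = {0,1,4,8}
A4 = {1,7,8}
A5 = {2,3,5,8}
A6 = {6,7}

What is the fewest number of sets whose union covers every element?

4

A2, A3, A5, A6 together cover {0, 1, 2, 3, 4, 5, 6, 7, 8, 9} — every element.
No 3 of the 6 sets cover everything (all 20 triples fall short), so 4 is minimum.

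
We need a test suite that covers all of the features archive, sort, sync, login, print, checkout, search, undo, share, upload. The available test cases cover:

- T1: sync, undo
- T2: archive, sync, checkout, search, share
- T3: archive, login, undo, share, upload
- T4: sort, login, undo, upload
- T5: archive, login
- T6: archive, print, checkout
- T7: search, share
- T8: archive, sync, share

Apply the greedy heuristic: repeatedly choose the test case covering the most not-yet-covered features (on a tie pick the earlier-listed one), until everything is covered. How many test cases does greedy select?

3

Pick 1: T2 covers 5 new features (archive, sync, checkout, search, share).
Pick 2: T4 covers 4 new features (sort, login, undo, upload).
Pick 3: T6 covers 1 new features (print).
Greedy uses 3 test cases.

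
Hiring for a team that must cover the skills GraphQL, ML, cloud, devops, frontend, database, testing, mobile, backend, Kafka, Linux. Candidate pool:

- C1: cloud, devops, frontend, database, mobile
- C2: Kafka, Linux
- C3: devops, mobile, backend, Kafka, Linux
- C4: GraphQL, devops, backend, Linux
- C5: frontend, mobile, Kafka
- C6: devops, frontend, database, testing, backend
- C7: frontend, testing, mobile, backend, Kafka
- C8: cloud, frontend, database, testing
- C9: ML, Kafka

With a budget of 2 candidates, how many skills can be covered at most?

9

Choosing C3, C8 covers {cloud, devops, frontend, database, testing, mobile, backend, Kafka, Linux} — 9 skills.
No choice of 2 candidates does better; here GraphQL, ML are left uncovered.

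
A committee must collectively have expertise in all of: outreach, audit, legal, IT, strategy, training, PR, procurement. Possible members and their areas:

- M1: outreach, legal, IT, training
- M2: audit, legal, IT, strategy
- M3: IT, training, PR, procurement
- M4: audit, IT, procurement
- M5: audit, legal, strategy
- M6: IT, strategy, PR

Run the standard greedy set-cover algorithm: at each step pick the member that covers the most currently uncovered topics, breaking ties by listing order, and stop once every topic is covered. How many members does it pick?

3

Pick 1: M1 covers 4 new topics (outreach, legal, IT, training).
Pick 2: M2 covers 2 new topics (audit, strategy).
Pick 3: M3 covers 2 new topics (PR, procurement).
Greedy uses 3 members.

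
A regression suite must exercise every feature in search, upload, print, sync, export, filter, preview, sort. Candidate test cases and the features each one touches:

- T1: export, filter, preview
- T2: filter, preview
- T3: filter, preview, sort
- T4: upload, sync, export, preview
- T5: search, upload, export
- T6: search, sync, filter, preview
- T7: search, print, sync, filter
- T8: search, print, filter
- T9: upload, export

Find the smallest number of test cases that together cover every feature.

T3, T4, T7 together cover {search, upload, print, sync, export, filter, preview, sort} — every feature.
No 2 of the 9 test cases cover everything (all 36 pairs fall short), so 3 is minimum.

3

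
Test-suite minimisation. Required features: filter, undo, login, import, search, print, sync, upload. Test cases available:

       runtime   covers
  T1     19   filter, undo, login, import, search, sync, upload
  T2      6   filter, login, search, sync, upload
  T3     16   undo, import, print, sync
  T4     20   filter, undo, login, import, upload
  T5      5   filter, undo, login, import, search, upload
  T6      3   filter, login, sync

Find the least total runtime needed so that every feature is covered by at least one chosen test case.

T3, T5 cover every feature at runtime 16 + 5 = 21.
Any cover uses at least 2 test cases; among all covering selections none totals below 21.
Greedy by coverage-per-runtime would pick T5, T6, T3 for 24 — worse than the optimum 21.

21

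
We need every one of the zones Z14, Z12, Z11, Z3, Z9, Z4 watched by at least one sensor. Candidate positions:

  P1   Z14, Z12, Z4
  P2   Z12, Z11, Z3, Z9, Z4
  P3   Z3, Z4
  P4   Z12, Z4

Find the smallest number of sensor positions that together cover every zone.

2

P1, P2 together cover {Z14, Z12, Z11, Z3, Z9, Z4} — every zone.
No single sensor position contains all 6 zones, so 2 is optimal.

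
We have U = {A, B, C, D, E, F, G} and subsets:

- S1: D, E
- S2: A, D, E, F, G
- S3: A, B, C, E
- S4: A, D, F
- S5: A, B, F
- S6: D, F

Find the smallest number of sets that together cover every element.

S2, S3 together cover {A, B, C, D, E, F, G} — every element.
No single set contains all 7 elements, so 2 is optimal.

2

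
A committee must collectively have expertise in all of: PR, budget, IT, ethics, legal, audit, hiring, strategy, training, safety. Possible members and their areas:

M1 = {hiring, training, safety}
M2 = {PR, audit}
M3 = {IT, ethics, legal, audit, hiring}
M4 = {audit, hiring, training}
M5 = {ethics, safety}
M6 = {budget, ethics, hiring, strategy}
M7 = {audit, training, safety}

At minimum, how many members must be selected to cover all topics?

M1, M2, M3, M6 together cover {PR, budget, IT, ethics, legal, audit, hiring, strategy, training, safety} — every topic.
No 3 of the 7 members cover everything (all 35 triples fall short), so 4 is minimum.

4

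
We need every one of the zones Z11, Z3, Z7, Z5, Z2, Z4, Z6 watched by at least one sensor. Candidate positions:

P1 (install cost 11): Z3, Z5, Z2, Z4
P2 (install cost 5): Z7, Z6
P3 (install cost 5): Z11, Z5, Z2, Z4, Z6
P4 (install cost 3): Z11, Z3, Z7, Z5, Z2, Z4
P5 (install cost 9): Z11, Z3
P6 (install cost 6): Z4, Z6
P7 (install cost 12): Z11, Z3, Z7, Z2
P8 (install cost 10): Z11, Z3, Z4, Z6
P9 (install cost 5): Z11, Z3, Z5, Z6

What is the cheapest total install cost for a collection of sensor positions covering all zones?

P2, P4 cover every zone at install cost 5 + 3 = 8.
Any cover uses at least 2 sensor positions; among all covering selections none totals below 8.

8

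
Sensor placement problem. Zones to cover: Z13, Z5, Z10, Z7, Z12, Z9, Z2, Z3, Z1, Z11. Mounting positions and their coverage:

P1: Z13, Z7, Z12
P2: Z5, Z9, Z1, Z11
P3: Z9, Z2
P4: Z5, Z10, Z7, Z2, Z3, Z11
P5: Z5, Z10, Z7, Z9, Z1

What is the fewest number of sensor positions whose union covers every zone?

3

P1, P2, P4 together cover {Z13, Z5, Z10, Z7, Z12, Z9, Z2, Z3, Z1, Z11} — every zone.
No 2 of the 5 sensor positions cover everything (all 10 pairs fall short), so 3 is minimum.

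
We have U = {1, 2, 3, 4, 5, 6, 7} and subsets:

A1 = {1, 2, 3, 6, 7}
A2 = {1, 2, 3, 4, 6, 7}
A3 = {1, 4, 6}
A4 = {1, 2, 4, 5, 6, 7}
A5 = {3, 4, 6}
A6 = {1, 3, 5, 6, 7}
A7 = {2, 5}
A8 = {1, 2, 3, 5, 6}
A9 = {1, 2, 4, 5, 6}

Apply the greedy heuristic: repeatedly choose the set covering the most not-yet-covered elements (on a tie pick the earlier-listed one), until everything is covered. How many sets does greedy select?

Pick 1: A2 covers 6 new elements (1, 2, 3, 4, 6, 7).
Pick 2: A4 covers 1 new elements (5).
Greedy uses 2 sets.

2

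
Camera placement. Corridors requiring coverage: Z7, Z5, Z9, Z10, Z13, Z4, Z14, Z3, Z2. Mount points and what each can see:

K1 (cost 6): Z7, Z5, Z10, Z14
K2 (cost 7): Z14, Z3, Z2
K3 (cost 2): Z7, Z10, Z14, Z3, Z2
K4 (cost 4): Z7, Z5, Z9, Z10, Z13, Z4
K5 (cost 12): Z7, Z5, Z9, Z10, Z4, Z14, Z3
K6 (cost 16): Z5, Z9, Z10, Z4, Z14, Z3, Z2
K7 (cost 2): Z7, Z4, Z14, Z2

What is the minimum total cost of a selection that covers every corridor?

6

K3, K4 cover every corridor at cost 2 + 4 = 6.
Any cover uses at least 2 camera mounts; among all covering selections none totals below 6.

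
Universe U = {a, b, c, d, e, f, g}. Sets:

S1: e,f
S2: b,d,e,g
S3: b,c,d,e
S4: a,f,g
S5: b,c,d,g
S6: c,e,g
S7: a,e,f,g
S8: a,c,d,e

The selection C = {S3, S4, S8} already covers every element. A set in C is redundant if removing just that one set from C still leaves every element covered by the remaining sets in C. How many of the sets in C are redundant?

Drop S3: b uncovered — not redundant.
Drop S4: f, g uncovered — not redundant.
Drop S8: the rest still cover every element — redundant.
1 redundant: S8.

1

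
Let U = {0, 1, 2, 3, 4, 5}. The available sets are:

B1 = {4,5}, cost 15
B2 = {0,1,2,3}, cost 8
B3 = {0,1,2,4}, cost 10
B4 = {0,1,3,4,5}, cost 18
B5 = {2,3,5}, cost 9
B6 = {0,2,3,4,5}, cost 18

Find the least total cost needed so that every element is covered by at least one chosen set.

B3, B5 cover every element at cost 10 + 9 = 19.
Any cover uses at least 2 sets; among all covering selections none totals below 19.

19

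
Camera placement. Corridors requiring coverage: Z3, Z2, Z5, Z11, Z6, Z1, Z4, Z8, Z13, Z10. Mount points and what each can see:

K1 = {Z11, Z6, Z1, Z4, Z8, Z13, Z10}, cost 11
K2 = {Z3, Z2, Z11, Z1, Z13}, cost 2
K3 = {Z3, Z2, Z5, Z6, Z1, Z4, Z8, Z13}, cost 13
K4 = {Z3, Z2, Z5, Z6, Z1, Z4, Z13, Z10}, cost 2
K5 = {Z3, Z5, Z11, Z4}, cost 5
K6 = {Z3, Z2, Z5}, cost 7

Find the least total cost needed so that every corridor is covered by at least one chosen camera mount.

K1, K4 cover every corridor at cost 11 + 2 = 13.
Any cover uses at least 2 camera mounts; among all covering selections none totals below 13.
Greedy by coverage-per-cost would pick K4, K2, K1 for 15 — worse than the optimum 13.

13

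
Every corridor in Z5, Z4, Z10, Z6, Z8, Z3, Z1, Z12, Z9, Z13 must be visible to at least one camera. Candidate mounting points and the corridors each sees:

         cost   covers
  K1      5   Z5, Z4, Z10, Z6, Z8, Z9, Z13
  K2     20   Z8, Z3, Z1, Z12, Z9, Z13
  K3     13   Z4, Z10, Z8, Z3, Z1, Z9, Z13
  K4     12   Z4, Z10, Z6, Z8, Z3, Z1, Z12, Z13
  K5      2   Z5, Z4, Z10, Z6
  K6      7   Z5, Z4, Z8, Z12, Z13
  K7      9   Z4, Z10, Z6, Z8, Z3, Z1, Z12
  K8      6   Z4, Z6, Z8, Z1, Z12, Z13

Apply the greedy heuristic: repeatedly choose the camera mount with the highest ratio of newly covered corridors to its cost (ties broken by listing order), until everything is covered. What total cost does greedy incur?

Pick 1: K5 adds 4 new (Z5, Z4, Z10, Z6) at cost 2 (ratio 4/2).
Pick 2: K8 adds 4 new (Z8, Z1, Z12, Z13) at cost 6 (ratio 4/6).
Pick 3: K1 adds 1 new (Z9) at cost 5 (ratio 1/5).
Pick 4: K7 adds 1 new (Z3) at cost 9 (ratio 1/9).
Greedy total cost: 2 + 6 + 5 + 9 = 22. (The true optimum is 14, so greedy overshoots here.)

22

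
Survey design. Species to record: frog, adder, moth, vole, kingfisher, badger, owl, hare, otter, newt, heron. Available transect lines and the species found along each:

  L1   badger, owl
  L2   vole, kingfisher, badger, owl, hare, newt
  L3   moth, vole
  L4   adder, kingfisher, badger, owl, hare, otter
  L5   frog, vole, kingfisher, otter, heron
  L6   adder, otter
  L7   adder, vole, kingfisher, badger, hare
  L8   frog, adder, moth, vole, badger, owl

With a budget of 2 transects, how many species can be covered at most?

9

Choosing L2, L5 covers {frog, vole, kingfisher, badger, owl, hare, otter, newt, heron} — 9 species.
No choice of 2 transects does better; here adder, moth are left uncovered.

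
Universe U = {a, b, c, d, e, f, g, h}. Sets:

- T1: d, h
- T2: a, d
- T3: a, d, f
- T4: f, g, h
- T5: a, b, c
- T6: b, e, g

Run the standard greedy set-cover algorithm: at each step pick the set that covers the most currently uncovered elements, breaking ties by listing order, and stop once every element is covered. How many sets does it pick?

Pick 1: T3 covers 3 new elements (a, d, f).
Pick 2: T6 covers 3 new elements (b, e, g).
Pick 3: T1 covers 1 new elements (h).
Pick 4: T5 covers 1 new elements (c).
Greedy uses 4 sets.

4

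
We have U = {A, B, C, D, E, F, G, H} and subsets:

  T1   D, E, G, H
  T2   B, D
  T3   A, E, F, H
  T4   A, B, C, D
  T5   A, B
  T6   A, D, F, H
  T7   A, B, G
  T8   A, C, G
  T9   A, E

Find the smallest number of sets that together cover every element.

T1, T3, T4 together cover {A, B, C, D, E, F, G, H} — every element.
No 2 of the 9 sets cover everything (all 36 pairs fall short), so 3 is minimum.

3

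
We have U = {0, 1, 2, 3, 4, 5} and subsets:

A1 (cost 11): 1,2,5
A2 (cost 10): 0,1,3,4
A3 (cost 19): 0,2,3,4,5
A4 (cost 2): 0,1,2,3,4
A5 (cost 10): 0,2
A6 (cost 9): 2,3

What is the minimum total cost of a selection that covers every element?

13

A1, A4 cover every element at cost 11 + 2 = 13.
Any cover uses at least 2 sets; among all covering selections none totals below 13.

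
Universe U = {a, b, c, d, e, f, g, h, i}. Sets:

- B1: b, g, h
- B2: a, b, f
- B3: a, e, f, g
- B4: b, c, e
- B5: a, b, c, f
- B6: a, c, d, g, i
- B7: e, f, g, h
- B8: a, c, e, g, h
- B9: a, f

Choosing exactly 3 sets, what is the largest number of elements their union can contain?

9

Choosing B1, B3, B6 covers {a, b, c, d, e, f, g, h, i} — 9 elements.
That is all 9 elements.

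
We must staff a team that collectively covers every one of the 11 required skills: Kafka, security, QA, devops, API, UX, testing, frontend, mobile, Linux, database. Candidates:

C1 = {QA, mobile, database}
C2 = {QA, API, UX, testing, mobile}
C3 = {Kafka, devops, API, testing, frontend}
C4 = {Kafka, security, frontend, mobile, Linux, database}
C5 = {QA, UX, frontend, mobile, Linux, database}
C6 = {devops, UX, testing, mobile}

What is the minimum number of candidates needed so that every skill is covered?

3

C2, C3, C4 together cover {Kafka, security, QA, devops, API, UX, testing, frontend, mobile, Linux, database} — every skill.
No 2 of the 6 candidates cover everything (all 15 pairs fall short), so 3 is minimum.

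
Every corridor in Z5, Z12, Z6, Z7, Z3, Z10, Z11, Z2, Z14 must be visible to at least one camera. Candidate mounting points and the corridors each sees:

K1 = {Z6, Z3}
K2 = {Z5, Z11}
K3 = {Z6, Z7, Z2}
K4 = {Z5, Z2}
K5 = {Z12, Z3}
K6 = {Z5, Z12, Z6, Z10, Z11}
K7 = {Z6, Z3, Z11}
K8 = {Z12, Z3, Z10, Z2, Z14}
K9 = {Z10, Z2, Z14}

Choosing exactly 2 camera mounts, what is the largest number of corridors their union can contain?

Choosing K6, K8 covers {Z5, Z12, Z6, Z3, Z10, Z11, Z2, Z14} — 8 corridors.
No choice of 2 camera mounts does better; here Z7 is left uncovered.

8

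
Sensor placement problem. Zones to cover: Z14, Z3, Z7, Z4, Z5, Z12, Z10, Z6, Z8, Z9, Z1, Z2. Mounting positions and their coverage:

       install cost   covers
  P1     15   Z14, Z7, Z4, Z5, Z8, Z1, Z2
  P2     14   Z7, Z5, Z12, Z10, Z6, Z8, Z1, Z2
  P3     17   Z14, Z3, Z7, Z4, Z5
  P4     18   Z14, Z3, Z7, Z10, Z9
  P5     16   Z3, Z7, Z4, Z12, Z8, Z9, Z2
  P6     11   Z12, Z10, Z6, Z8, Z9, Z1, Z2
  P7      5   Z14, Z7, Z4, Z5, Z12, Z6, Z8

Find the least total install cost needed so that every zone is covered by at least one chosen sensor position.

28

P3, P6 cover every zone at install cost 17 + 11 = 28.
Any cover uses at least 2 sensor positions; among all covering selections none totals below 28.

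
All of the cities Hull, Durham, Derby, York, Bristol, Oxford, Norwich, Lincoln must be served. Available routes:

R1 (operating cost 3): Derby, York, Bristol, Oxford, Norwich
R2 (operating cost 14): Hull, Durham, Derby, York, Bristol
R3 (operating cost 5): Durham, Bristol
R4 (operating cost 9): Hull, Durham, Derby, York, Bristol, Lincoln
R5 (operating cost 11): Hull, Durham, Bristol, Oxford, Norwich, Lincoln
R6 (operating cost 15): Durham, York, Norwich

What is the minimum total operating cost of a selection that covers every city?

12

R1, R4 cover every city at operating cost 3 + 9 = 12.
Any cover uses at least 2 routes; among all covering selections none totals below 12.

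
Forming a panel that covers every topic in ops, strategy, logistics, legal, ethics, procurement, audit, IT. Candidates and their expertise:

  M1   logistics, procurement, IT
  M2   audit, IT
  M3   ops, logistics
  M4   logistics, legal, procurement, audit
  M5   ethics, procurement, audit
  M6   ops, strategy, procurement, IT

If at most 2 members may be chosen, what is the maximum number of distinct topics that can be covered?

Choosing M4, M6 covers {ops, strategy, logistics, legal, procurement, audit, IT} — 7 topics.
No choice of 2 members does better; here ethics is left uncovered.

7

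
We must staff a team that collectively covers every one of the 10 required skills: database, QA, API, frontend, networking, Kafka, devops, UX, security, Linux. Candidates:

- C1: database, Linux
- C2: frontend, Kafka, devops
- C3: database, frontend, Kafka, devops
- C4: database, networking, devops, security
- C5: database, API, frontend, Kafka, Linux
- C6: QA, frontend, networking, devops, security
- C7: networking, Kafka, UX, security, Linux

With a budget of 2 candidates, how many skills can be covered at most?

Choosing C5, C6 covers {database, QA, API, frontend, networking, Kafka, devops, security, Linux} — 9 skills.
No choice of 2 candidates does better; here UX is left uncovered.

9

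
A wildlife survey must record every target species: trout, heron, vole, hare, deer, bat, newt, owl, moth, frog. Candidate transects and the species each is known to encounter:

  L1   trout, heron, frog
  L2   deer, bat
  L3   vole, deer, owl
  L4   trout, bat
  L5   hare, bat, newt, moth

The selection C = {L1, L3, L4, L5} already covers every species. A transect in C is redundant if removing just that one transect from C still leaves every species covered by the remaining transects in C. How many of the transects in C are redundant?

1

Drop L1: heron, frog uncovered — not redundant.
Drop L3: vole, deer, owl uncovered — not redundant.
Drop L4: the rest still cover every species — redundant.
Drop L5: hare, newt, moth uncovered — not redundant.
1 redundant: L4.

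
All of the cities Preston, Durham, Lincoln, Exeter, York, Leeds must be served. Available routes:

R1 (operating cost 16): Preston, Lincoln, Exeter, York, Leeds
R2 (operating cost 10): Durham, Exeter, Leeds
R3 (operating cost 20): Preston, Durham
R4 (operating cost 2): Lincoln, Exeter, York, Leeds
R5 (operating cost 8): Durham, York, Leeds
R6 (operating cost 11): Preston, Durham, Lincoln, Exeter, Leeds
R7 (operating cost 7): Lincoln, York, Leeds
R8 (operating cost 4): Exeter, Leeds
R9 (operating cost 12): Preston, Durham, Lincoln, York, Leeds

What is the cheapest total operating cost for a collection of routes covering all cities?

13

R4, R6 cover every city at operating cost 2 + 11 = 13.
Any cover uses at least 2 routes; among all covering selections none totals below 13.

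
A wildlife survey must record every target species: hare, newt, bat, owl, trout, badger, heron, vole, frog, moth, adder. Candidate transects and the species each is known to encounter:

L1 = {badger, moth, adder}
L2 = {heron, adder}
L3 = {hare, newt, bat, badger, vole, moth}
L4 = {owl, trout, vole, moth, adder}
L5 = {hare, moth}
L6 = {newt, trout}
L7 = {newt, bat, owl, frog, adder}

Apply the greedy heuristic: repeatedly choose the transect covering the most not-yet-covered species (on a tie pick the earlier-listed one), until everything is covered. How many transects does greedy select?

4

Pick 1: L3 covers 6 new species (hare, newt, bat, badger, vole, moth).
Pick 2: L4 covers 3 new species (owl, trout, adder).
Pick 3: L2 covers 1 new species (heron).
Pick 4: L7 covers 1 new species (frog).
Greedy uses 4 transects.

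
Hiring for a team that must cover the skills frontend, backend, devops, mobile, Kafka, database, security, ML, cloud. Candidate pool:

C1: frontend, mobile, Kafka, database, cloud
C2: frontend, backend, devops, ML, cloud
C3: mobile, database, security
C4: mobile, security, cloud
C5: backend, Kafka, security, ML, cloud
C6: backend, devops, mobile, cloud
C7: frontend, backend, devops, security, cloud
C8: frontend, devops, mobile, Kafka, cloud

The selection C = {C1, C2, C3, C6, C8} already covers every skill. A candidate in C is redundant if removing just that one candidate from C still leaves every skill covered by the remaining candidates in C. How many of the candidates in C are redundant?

3

Drop C1: the rest still cover every skill — redundant.
Drop C2: ML uncovered — not redundant.
Drop C3: security uncovered — not redundant.
Drop C6: the rest still cover every skill — redundant.
Drop C8: the rest still cover every skill — redundant.
3 redundant: C1, C6, C8.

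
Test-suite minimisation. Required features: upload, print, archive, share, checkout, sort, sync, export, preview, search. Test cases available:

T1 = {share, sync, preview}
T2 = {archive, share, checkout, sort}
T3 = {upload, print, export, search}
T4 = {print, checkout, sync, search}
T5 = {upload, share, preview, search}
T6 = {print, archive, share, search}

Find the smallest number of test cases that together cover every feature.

3

T1, T2, T3 together cover {upload, print, archive, share, checkout, sort, sync, export, preview, search} — every feature.
No 2 of the 6 test cases cover everything (all 15 pairs fall short), so 3 is minimum.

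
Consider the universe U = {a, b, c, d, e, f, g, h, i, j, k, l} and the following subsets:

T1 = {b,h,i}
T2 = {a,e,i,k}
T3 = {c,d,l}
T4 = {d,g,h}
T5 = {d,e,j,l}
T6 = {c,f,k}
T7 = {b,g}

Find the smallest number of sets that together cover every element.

5

T1, T2, T4, T5, T6 together cover {a, b, c, d, e, f, g, h, i, j, k, l} — every element.
No 4 of the 7 sets cover everything (all 35 size-4 selections fall short), so 5 is minimum.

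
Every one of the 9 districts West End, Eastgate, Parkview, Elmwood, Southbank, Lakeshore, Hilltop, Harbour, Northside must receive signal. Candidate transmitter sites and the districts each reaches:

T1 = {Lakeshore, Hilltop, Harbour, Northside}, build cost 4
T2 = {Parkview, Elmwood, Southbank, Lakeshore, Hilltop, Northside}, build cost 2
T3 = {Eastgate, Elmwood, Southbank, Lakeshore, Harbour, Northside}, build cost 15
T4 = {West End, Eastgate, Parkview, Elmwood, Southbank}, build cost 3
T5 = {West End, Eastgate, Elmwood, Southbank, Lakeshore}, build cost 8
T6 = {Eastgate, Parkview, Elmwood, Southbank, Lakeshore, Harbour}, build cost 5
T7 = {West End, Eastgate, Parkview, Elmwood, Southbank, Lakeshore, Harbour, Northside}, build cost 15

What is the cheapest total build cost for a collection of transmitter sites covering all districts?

7

T1, T4 cover every district at build cost 4 + 3 = 7.
Any cover uses at least 2 transmitter sites; among all covering selections none totals below 7.
Greedy by coverage-per-build cost would pick T2, T4, T1 for 9 — worse than the optimum 7.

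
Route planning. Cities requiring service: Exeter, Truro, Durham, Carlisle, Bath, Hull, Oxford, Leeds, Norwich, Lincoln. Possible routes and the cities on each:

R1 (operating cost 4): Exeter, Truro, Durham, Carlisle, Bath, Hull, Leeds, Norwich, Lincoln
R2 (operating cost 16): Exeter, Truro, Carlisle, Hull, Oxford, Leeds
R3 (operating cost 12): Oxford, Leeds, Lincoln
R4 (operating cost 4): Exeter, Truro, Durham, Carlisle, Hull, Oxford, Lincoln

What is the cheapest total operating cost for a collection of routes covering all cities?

R1, R4 cover every city at operating cost 4 + 4 = 8.
Any cover uses at least 2 routes; among all covering selections none totals below 8.

8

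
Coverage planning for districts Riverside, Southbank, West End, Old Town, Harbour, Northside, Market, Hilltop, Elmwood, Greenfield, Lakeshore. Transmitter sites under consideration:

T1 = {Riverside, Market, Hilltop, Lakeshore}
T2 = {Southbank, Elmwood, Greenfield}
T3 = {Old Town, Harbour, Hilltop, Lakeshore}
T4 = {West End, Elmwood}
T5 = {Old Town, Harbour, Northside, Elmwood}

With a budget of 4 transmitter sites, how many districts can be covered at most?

11

Choosing T1, T2, T4, T5 covers {Riverside, Southbank, West End, Old Town, Harbour, Northside, Market, Hilltop, Elmwood, Greenfield, Lakeshore} — 11 districts.
That is all 11 districts.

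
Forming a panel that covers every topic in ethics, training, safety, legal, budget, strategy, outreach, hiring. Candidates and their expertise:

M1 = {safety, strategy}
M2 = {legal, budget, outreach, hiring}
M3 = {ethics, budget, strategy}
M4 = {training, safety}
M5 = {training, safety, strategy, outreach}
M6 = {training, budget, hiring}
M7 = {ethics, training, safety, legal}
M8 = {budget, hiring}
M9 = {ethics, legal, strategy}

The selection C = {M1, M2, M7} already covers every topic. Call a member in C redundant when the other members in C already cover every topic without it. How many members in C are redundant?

Drop M1: strategy uncovered — not redundant.
Drop M2: budget, outreach, hiring uncovered — not redundant.
Drop M7: ethics, training uncovered — not redundant.
None of the members in C is redundant.

0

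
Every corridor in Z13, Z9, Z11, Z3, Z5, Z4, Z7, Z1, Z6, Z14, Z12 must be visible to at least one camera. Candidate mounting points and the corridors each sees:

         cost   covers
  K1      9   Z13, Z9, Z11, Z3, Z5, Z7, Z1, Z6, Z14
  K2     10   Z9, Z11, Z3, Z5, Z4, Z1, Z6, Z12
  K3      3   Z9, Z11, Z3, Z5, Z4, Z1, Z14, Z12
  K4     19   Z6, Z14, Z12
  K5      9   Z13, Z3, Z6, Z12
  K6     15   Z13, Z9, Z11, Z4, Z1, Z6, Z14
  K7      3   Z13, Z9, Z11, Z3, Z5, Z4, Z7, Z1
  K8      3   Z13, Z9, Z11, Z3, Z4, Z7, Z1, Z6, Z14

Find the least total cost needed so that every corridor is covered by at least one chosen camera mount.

K3, K8 cover every corridor at cost 3 + 3 = 6.
Any cover uses at least 2 camera mounts; among all covering selections none totals below 6.

6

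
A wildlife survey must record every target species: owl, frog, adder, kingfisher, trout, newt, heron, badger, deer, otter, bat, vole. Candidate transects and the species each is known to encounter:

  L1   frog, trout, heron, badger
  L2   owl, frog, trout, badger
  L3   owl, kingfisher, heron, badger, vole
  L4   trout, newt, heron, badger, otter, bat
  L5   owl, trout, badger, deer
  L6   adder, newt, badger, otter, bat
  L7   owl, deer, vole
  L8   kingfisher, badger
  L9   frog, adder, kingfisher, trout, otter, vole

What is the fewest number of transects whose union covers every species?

3

L4, L5, L9 together cover {owl, frog, adder, kingfisher, trout, newt, heron, badger, deer, otter, bat, vole} — every species.
No 2 of the 9 transects cover everything (all 36 pairs fall short), so 3 is minimum.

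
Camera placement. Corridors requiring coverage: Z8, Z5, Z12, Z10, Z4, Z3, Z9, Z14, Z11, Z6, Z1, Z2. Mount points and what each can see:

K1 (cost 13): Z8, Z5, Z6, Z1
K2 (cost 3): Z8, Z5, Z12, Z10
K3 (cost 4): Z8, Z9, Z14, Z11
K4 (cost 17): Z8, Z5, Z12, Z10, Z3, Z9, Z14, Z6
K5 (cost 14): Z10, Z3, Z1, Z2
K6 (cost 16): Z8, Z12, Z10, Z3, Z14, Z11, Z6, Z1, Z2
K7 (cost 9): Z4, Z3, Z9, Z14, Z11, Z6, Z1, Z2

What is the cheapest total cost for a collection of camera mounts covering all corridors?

12

K2, K7 cover every corridor at cost 3 + 9 = 12.
Any cover uses at least 2 camera mounts; among all covering selections none totals below 12.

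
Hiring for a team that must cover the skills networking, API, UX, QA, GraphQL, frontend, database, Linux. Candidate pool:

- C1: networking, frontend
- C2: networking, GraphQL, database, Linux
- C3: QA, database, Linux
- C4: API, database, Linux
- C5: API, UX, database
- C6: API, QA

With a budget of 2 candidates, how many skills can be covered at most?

6

Choosing C2, C5 covers {networking, API, UX, GraphQL, database, Linux} — 6 skills.
No choice of 2 candidates does better; here QA, frontend are left uncovered.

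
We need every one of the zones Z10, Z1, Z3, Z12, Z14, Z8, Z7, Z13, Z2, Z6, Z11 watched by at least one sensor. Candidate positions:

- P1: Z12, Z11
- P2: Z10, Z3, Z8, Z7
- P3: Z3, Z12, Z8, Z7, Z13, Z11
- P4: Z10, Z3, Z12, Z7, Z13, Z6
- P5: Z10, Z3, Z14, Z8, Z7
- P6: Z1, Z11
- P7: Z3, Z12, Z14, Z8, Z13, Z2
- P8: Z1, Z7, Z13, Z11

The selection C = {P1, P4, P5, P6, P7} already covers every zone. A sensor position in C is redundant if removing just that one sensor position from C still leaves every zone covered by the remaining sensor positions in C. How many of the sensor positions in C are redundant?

Drop P1: the rest still cover every zone — redundant.
Drop P4: Z6 uncovered — not redundant.
Drop P5: the rest still cover every zone — redundant.
Drop P6: Z1 uncovered — not redundant.
Drop P7: Z2 uncovered — not redundant.
2 redundant: P1, P5.

2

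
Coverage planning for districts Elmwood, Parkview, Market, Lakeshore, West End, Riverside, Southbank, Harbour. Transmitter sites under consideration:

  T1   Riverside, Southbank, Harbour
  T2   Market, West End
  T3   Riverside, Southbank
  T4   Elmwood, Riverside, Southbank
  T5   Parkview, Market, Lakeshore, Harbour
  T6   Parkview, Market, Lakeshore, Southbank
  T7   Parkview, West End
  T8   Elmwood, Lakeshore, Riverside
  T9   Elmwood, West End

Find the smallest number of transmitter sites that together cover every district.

T1, T5, T9 together cover {Elmwood, Parkview, Market, Lakeshore, West End, Riverside, Southbank, Harbour} — every district.
No 2 of the 9 transmitter sites cover everything (all 36 pairs fall short), so 3 is minimum.

3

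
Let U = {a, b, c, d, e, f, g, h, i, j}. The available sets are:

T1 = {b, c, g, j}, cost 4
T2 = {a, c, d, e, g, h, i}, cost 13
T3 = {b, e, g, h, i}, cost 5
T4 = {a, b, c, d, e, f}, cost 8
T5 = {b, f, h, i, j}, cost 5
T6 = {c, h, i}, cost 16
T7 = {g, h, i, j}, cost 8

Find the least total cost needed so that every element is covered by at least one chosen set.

16

T4, T7 cover every element at cost 8 + 8 = 16.
Any cover uses at least 2 sets; among all covering selections none totals below 16.
Greedy by coverage-per-cost would pick T1, T3, T4 for 17 — worse than the optimum 16.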